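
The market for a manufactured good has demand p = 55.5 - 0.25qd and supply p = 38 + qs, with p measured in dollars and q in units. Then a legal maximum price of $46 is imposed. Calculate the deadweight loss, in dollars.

22.5

Rearranging demand gives qd = 222 - 4p; rearranging supply gives qs = p - 38. Setting quantity demanded equal to quantity supplied, 222 - 4p = p - 38, gives p* = 52 and q* = 14.
Because the ceiling (46) lies below the market-clearing price, it is binding.
At p = 46: qd = 222 - 4·46 = 38 and qs = 46 - 38 = 8.
Quantity traded falls to 8. At q = 8 the demand price is (222 - 8)/4 = 53.5 and the supply price is 38 + 8 = 46.
Deadweight loss = ½ · (53.5 - 46) · (14 - 8) = ½ · 7.5 · 6 = 22.5.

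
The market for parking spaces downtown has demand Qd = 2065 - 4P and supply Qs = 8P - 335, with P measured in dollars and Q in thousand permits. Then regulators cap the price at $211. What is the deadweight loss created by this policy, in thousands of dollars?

Setting quantity demanded equal to quantity supplied, 2065 - 4P = 8P - 335, gives P* = 200 and Q* = 1265.
The ceiling of 211 is above the equilibrium price 200, so it is not binding; the market clears at P* = 200, Q* = 1265.
Since the control does not bind, no trades are prevented and deadweight loss is zero.

0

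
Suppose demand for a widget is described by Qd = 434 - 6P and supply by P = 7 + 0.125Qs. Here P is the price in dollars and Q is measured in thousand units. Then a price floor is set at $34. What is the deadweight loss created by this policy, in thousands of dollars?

0

Rearranging supply gives Qs = 8P - 56. Setting quantity demanded equal to quantity supplied, 434 - 6P = 8P - 56, gives P* = 35 and Q* = 224.
The floor of 34 is below the equilibrium price 35, so it is not binding; the market clears at P* = 35, Q* = 224.
Since the control does not bind, no trades are prevented and deadweight loss is zero.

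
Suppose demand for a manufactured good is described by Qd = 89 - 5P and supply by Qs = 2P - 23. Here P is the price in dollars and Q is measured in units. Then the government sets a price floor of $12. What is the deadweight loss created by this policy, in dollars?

Equilibrium: 89 - 5P = 2P - 23, so 112 = 7P and P* = 16, Q* = 9.
Since 12 is below P* = 16, the floor does not bind and the free-market outcome prevails.
Since the control does not bind, no trades are prevented and deadweight loss is zero.

0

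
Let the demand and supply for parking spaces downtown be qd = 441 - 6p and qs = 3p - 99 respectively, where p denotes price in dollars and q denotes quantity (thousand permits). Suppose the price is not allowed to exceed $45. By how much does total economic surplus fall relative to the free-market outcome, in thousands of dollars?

Setting quantity demanded equal to quantity supplied, 441 - 6p = 3p - 99, gives p* = 60 and q* = 81.
Because the ceiling (45) lies below the market-clearing price, it is binding.
At p = 45: qd = 441 - 6·45 = 171 and qs = 3·45 - 99 = 36.
Quantity traded falls to 36. At q = 36 the demand price is (441 - 36)/6 = 67.5 and the supply price is (99 + 36)/3 = 45.
Deadweight loss = ½ · (67.5 - 45) · (81 - 36) = ½ · 22.5 · 45 = 506.25.

506.25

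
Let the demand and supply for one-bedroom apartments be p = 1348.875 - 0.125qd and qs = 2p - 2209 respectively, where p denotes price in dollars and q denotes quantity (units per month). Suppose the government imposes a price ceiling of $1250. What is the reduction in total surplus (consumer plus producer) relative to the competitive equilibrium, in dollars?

Rearranging demand gives qd = 10791 - 8p. Setting quantity demanded equal to quantity supplied, 10791 - 8p = 2p - 2209, gives p* = 1300 and q* = 391.
Since 1250 < 1300, the ceiling is binding.
At p = 1250: qd = 10791 - 8·1250 = 791 and qs = 2·1250 - 2209 = 291.
Quantity traded falls to 291. At q = 291 the demand price is (10791 - 291)/8 = 1312.5 and the supply price is (2209 + 291)/2 = 1250.
Deadweight loss = ½ · (1312.5 - 1250) · (391 - 291) = ½ · 62.5 · 100 = 3125.

3125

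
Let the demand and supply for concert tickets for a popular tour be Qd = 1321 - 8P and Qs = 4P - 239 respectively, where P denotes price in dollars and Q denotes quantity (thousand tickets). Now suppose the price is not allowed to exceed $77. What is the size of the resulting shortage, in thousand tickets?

636

Without the control the market clears where 1321 - 8P = 4P - 239, i.e. P* = 130 and Q* = 281.
Since 77 < 130, the ceiling is binding.
At P = 77: Qd = 1321 - 8·77 = 705 and Qs = 4·77 - 239 = 69.
Shortage = Qd - Qs = 705 - 69 = 636.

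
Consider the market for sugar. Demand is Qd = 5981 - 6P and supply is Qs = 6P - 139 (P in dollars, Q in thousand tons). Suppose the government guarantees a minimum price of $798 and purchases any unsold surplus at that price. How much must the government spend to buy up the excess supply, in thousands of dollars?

Equilibrium: 5981 - 6P = 6P - 139, so 6120 = 12P and P* = 510, Q* = 2921.
The floor of 798 is above the equilibrium price 510, so it binds.
At P = 798: Qd = 5981 - 6·798 = 1193 and Qs = 6·798 - 139 = 4649.
Surplus = Qs - Qd = 3456.
Government expenditure = surplus × support price = 3456 × 798 = 2757888.

2757888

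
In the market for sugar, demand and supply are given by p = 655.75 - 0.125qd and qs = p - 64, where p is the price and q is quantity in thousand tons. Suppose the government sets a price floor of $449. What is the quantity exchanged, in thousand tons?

526

Rearranging demand gives qd = 5246 - 8p. Equilibrium: 5246 - 8p = p - 64, so 5310 = 9p and p* = 590, q* = 526.
Since 449 is below p* = 590, the floor does not bind and the free-market outcome prevails.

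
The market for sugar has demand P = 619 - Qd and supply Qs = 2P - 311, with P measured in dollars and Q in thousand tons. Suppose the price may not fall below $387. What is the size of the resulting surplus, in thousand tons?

231

Rearranging demand gives Qd = 619 - P. Without the control the market clears where 619 - P = 2P - 311, i.e. P* = 310 and Q* = 309.
The floor of 387 is above the equilibrium price 310, so it binds.
At P = 387: Qd = 619 - 387 = 232 and Qs = 2·387 - 311 = 463.
Surplus = Qs - Qd = 463 - 232 = 231.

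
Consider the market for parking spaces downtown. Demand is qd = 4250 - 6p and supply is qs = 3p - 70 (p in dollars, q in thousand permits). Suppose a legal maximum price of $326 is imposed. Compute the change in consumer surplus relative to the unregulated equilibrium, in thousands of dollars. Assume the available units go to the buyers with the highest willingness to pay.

122045

In a free market, 4250 - 6p = 3p - 70 gives the equilibrium p* = 480, q* = 1370.
Because the ceiling (326) lies below the market-clearing price, it is binding.
At p = 326: qd = 4250 - 6·326 = 2294 and qs = 3·326 - 70 = 908.
Consumer surplus without the control is ½ · (2125/3 - 480) · 1370 = 469225/3.
With the ceiling, 908 units are sold at 326 (assume they go to the highest-value buyers). The demand price at q = 908 is 557, so CS = ½ · [(2125/3 - 326) + (557 - 326)] · 908 = 835360/3.
Change in consumer surplus = 835360/3 - 469225/3 = 122045.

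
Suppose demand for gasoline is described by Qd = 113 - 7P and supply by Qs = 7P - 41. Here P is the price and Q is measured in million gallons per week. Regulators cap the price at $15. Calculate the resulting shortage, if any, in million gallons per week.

Setting quantity demanded equal to quantity supplied, 113 - 7P = 7P - 41, gives P* = 11 and Q* = 36.
The ceiling of 15 is above the equilibrium price 11, so it is not binding; the market clears at P* = 11, Q* = 36.
Since the control does not bind, there is no shortage.

0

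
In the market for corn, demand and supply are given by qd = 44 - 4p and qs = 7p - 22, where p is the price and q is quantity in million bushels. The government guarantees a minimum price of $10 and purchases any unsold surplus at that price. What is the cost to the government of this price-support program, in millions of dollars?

440

Without the control the market clears where 44 - 4p = 7p - 22, i.e. p* = 6 and q* = 20.
Since 10 > 6, the floor is binding.
At p = 10: qd = 44 - 4·10 = 4 and qs = 7·10 - 22 = 48.
Surplus = qs - qd = 44.
Government expenditure = surplus × support price = 44 × 10 = 440.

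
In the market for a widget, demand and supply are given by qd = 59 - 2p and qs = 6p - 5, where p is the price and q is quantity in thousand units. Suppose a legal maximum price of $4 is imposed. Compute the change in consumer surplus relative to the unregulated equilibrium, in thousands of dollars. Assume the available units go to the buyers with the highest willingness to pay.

-68

Setting quantity demanded equal to quantity supplied, 59 - 2p = 6p - 5, gives p* = 8 and q* = 43.
The ceiling of 4 is below the equilibrium price 8, so it binds.
At p = 4: qd = 59 - 2·4 = 51 and qs = 6·4 - 5 = 19.
Consumer surplus without the control is ½ · (29.5 - 8) · 43 = 462.25.
With the ceiling, 19 units are sold at 4 (assume they go to the highest-value buyers). The demand price at q = 19 is 20, so CS = ½ · [(29.5 - 4) + (20 - 4)] · 19 = 394.25.
Change in consumer surplus = 394.25 - 462.25 = -68.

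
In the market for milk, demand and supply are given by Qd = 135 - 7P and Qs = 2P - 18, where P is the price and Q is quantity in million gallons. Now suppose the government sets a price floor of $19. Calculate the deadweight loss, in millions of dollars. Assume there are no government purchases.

Equilibrium: 135 - 7P = 2P - 18, so 153 = 9P and P* = 17, Q* = 16.
The floor of 19 is above the equilibrium price 17, so it binds.
At P = 19: Qd = 135 - 7·19 = 2 and Qs = 2·19 - 18 = 20.
Quantity traded falls to 2. At Q = 2 the demand price is (135 - 2)/7 = 19 and the supply price is (18 + 2)/2 = 10.
Deadweight loss = ½ · (19 - 10) · (16 - 2) = ½ · 9 · 14 = 63.

63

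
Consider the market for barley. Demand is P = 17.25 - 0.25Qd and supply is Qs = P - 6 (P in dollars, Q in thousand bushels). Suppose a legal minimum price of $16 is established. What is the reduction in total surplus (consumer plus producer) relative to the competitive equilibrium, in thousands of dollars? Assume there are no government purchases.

Rearranging demand gives Qd = 69 - 4P. Without the control the market clears where 69 - 4P = P - 6, i.e. P* = 15 and Q* = 9.
The floor of 16 is above the equilibrium price 15, so it binds.
At P = 16: Qd = 69 - 4·16 = 5 and Qs = 16 - 6 = 10.
Quantity traded falls to 5. At Q = 5 the demand price is (69 - 5)/4 = 16 and the supply price is 6 + 5 = 11.
Deadweight loss = ½ · (16 - 11) · (9 - 5) = ½ · 5 · 4 = 10.

10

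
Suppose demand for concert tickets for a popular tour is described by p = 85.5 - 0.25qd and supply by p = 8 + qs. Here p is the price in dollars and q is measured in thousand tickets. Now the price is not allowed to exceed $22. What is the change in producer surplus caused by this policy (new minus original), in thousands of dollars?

Rearranging demand gives qd = 342 - 4p; rearranging supply gives qs = p - 8. Equilibrium: 342 - 4p = p - 8, so 350 = 5p and p* = 70, q* = 62.
Because the ceiling (22) lies below the market-clearing price, it is binding.
At p = 22: qd = 342 - 4·22 = 254 and qs = 22 - 8 = 14.
Producer surplus without the control is ½ · (70 - 8) · 62 = 1922.
With the ceiling, producers sell 14 units at 22, so PS = ½ · (22 - 8) · 14 = 98.
Change in producer surplus = 98 - 1922 = -1824.

-1824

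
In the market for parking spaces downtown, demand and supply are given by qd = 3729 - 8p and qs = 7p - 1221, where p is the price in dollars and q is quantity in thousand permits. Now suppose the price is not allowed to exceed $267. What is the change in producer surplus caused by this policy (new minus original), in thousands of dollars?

In a free market, 3729 - 8p = 7p - 1221 gives the equilibrium p* = 330, q* = 1089.
Because the ceiling (267) lies below the market-clearing price, it is binding.
At p = 267: qd = 3729 - 8·267 = 1593 and qs = 7·267 - 1221 = 648.
Producer surplus without the control is ½ · (330 - 1221/7) · 1089 = 1185921/14.
With the ceiling, producers sell 648 units at 267, so PS = ½ · (267 - 1221/7) · 648 = 209952/7.
Change in producer surplus = 209952/7 - 1185921/14 = -54715.5.

-54715.5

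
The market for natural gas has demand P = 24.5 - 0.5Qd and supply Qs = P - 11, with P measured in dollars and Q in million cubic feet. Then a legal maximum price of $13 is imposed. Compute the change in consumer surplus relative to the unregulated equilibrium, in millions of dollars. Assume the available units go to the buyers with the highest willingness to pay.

1.75

Rearranging demand gives Qd = 49 - 2P. In a free market, 49 - 2P = P - 11 gives the equilibrium P* = 20, Q* = 9.
The ceiling of 13 is below the equilibrium price 20, so it binds.
At P = 13: Qd = 49 - 2·13 = 23 and Qs = 13 - 11 = 2.
Consumer surplus without the control is ½ · (24.5 - 20) · 9 = 20.25.
With the ceiling, 2 units are sold at 13 (assume they go to the highest-value buyers). The demand price at Q = 2 is 23.5, so CS = ½ · [(24.5 - 13) + (23.5 - 13)] · 2 = 22.
Change in consumer surplus = 22 - 20.25 = 1.75.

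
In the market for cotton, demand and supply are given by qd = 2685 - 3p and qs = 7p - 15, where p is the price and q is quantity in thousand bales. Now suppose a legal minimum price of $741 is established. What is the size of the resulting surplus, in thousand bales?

4710

Setting quantity demanded equal to quantity supplied, 2685 - 3p = 7p - 15, gives p* = 270 and q* = 1875.
Because the floor (741) lies above the market-clearing price, it is binding.
At p = 741: qd = 2685 - 3·741 = 462 and qs = 7·741 - 15 = 5172.
Surplus = qs - qd = 5172 - 462 = 4710.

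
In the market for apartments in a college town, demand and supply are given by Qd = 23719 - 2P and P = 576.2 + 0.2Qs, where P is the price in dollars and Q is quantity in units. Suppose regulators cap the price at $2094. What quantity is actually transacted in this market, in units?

Rearranging supply gives Qs = 5P - 2881. Equilibrium: 23719 - 2P = 5P - 2881, so 26600 = 7P and P* = 3800, Q* = 16119.
The ceiling of 2094 is below the equilibrium price 3800, so it binds.
At P = 2094: Qd = 23719 - 2·2094 = 19531 and Qs = 5·2094 - 2881 = 7589.
The quantity actually transacted is the short side, supply: 7589.

7589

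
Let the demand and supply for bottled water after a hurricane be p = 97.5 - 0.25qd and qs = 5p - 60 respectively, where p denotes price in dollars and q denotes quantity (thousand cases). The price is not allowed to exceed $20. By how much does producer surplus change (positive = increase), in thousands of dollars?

-3450

Rearranging demand gives qd = 390 - 4p. Without the control the market clears where 390 - 4p = 5p - 60, i.e. p* = 50 and q* = 190.
The ceiling of 20 is below the equilibrium price 50, so it binds.
At p = 20: qd = 390 - 4·20 = 310 and qs = 5·20 - 60 = 40.
Producer surplus without the control is ½ · (50 - 12) · 190 = 3610.
With the ceiling, producers sell 40 units at 20, so PS = ½ · (20 - 12) · 40 = 160.
Change in producer surplus = 160 - 3610 = -3450.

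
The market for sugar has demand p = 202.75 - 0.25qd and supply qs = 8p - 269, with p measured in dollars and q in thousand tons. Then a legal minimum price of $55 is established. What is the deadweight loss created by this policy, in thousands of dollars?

Rearranging demand gives qd = 811 - 4p. In a free market, 811 - 4p = 8p - 269 gives the equilibrium p* = 90, q* = 451.
Since 55 is below p* = 90, the floor does not bind and the free-market outcome prevails.
Since the control does not bind, no trades are prevented and deadweight loss is zero.

0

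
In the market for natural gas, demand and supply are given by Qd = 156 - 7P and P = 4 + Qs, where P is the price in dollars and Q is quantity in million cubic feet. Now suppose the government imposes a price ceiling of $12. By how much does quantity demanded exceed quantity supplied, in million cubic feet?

Rearranging supply gives Qs = P - 4. Setting quantity demanded equal to quantity supplied, 156 - 7P = P - 4, gives P* = 20 and Q* = 16.
Because the ceiling (12) lies below the market-clearing price, it is binding.
At P = 12: Qd = 156 - 7·12 = 72 and Qs = 12 - 4 = 8.
Shortage = Qd - Qs = 72 - 8 = 64.

64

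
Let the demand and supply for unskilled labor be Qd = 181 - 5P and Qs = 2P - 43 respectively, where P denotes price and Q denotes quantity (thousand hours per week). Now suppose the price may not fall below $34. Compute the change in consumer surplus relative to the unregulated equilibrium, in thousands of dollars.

Setting quantity demanded equal to quantity supplied, 181 - 5P = 2P - 43, gives P* = 32 and Q* = 21.
The floor of 34 is above the equilibrium price 32, so it binds.
At P = 34: Qd = 181 - 5·34 = 11 and Qs = 2·34 - 43 = 25.
Consumer surplus without the control is ½ · (36.2 - 32) · 21 = 44.1.
With the floor, consumers buy 11 units at 34, so CS = ½ · (36.2 - 34) · 11 = 12.1.
Change in consumer surplus = 12.1 - 44.1 = -32.

-32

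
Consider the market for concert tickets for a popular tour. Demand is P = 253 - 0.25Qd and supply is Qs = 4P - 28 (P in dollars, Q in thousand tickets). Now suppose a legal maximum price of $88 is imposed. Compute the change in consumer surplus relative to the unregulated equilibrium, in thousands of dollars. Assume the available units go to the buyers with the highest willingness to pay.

Rearranging demand gives Qd = 1012 - 4P. In a free market, 1012 - 4P = 4P - 28 gives the equilibrium P* = 130, Q* = 492.
The ceiling of 88 is below the equilibrium price 130, so it binds.
At P = 88: Qd = 1012 - 4·88 = 660 and Qs = 4·88 - 28 = 324.
Consumer surplus without the control is ½ · (253 - 130) · 492 = 30258.
With the ceiling, 324 units are sold at 88 (assume they go to the highest-value buyers). The demand price at Q = 324 is 172, so CS = ½ · [(253 - 88) + (172 - 88)] · 324 = 40338.
Change in consumer surplus = 40338 - 30258 = 10080.

10080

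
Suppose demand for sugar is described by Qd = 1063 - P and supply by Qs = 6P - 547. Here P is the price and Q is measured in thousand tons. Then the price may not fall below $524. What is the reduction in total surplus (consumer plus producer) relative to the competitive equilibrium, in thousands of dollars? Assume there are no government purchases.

In a free market, 1063 - P = 6P - 547 gives the equilibrium P* = 230, Q* = 833.
Because the floor (524) lies above the market-clearing price, it is binding.
At P = 524: Qd = 1063 - 524 = 539 and Qs = 6·524 - 547 = 2597.
Quantity traded falls to 539. At Q = 539 the demand price is 1063 - 539 = 524 and the supply price is (547 + 539)/6 = 181.
Deadweight loss = ½ · (524 - 181) · (833 - 539) = ½ · 343 · 294 = 50421.

50421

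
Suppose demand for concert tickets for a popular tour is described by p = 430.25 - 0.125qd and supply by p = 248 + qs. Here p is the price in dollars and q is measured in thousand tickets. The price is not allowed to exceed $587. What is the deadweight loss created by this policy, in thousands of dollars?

0

Rearranging demand gives qd = 3442 - 8p; rearranging supply gives qs = p - 248. Setting quantity demanded equal to quantity supplied, 3442 - 8p = p - 248, gives p* = 410 and q* = 162.
Since 587 is above p* = 410, the ceiling does not bind and the free-market outcome prevails.
Since the control does not bind, no trades are prevented and deadweight loss is zero.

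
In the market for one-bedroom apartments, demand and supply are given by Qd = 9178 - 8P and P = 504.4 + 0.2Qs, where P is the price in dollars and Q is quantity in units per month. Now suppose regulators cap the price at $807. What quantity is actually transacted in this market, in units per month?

Rearranging supply gives Qs = 5P - 2522. In a free market, 9178 - 8P = 5P - 2522 gives the equilibrium P* = 900, Q* = 1978.
The ceiling of 807 is below the equilibrium price 900, so it binds.
At P = 807: Qd = 9178 - 8·807 = 2722 and Qs = 5·807 - 2522 = 1513.
The quantity actually transacted is the short side, supply: 1513.

1513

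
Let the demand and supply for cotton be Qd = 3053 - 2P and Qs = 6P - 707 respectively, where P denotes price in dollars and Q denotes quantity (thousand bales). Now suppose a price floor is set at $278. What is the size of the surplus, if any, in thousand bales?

0

In a free market, 3053 - 2P = 6P - 707 gives the equilibrium P* = 470, Q* = 2113.
The floor of 278 is below the equilibrium price 470, so it is not binding; the market clears at P* = 470, Q* = 2113.
Since the control does not bind, there is no surplus.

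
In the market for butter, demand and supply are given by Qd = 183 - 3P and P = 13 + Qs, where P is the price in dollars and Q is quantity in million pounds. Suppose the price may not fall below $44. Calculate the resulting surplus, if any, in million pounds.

Rearranging supply gives Qs = P - 13. Setting quantity demanded equal to quantity supplied, 183 - 3P = P - 13, gives P* = 49 and Q* = 36.
The floor of 44 is below the equilibrium price 49, so it is not binding; the market clears at P* = 49, Q* = 36.
Since the control does not bind, there is no surplus.

0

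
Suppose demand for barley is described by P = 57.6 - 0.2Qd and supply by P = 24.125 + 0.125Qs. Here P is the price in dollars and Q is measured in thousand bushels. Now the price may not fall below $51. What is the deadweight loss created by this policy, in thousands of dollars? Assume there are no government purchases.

796.25

Rearranging demand gives Qd = 288 - 5P; rearranging supply gives Qs = 8P - 193. In a free market, 288 - 5P = 8P - 193 gives the equilibrium P* = 37, Q* = 103.
Because the floor (51) lies above the market-clearing price, it is binding.
At P = 51: Qd = 288 - 5·51 = 33 and Qs = 8·51 - 193 = 215.
Quantity traded falls to 33. At Q = 33 the demand price is (288 - 33)/5 = 51 and the supply price is (193 + 33)/8 = 28.25.
Deadweight loss = ½ · (51 - 28.25) · (103 - 33) = ½ · 22.75 · 70 = 796.25.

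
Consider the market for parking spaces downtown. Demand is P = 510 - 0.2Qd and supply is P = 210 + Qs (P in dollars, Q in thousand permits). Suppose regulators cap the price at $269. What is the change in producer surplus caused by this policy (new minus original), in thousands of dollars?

-29509.5

Rearranging demand gives Qd = 2550 - 5P; rearranging supply gives Qs = P - 210. In a free market, 2550 - 5P = P - 210 gives the equilibrium P* = 460, Q* = 250.
Since 269 < 460, the ceiling is binding.
At P = 269: Qd = 2550 - 5·269 = 1205 and Qs = 269 - 210 = 59.
Producer surplus without the control is ½ · (460 - 210) · 250 = 31250.
With the ceiling, producers sell 59 units at 269, so PS = ½ · (269 - 210) · 59 = 1740.5.
Change in producer surplus = 1740.5 - 31250 = -29509.5.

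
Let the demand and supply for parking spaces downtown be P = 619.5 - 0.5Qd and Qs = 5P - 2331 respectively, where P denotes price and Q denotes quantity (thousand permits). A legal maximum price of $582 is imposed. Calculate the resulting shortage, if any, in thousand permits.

Rearranging demand gives Qd = 1239 - 2P. In a free market, 1239 - 2P = 5P - 2331 gives the equilibrium P* = 510, Q* = 219.
Since 582 is above P* = 510, the ceiling does not bind and the free-market outcome prevails.
Since the control does not bind, there is no shortage.

0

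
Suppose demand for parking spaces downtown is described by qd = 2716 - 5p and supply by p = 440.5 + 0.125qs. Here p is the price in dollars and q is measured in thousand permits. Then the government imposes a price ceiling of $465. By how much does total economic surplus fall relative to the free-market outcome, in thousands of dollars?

Rearranging supply gives qs = 8p - 3524. Equilibrium: 2716 - 5p = 8p - 3524, so 6240 = 13p and p* = 480, q* = 316.
Since 465 < 480, the ceiling is binding.
At p = 465: qd = 2716 - 5·465 = 391 and qs = 8·465 - 3524 = 196.
Quantity traded falls to 196. At q = 196 the demand price is (2716 - 196)/5 = 504 and the supply price is (3524 + 196)/8 = 465.
Deadweight loss = ½ · (504 - 465) · (316 - 196) = ½ · 39 · 120 = 2340.

2340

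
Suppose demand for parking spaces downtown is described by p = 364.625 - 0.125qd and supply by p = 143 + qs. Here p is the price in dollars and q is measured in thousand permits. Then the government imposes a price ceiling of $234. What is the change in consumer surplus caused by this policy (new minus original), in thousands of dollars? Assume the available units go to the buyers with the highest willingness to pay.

8943.75

Rearranging demand gives qd = 2917 - 8p; rearranging supply gives qs = p - 143. Equilibrium: 2917 - 8p = p - 143, so 3060 = 9p and p* = 340, q* = 197.
The ceiling of 234 is below the equilibrium price 340, so it binds.
At p = 234: qd = 2917 - 8·234 = 1045 and qs = 234 - 143 = 91.
Consumer surplus without the control is ½ · (364.625 - 340) · 197 = 2425.5625.
With the ceiling, 91 units are sold at 234 (assume they go to the highest-value buyers). The demand price at q = 91 is 353.25, so CS = ½ · [(364.625 - 234) + (353.25 - 234)] · 91 = 11369.3125.
Change in consumer surplus = 11369.3125 - 2425.5625 = 8943.75.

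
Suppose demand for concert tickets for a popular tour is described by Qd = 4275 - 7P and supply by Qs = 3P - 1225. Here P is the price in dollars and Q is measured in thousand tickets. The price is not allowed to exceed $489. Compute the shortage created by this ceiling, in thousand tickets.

610

Without the control the market clears where 4275 - 7P = 3P - 1225, i.e. P* = 550 and Q* = 425.
Because the ceiling (489) lies below the market-clearing price, it is binding.
At P = 489: Qd = 4275 - 7·489 = 852 and Qs = 3·489 - 1225 = 242.
Shortage = Qd - Qs = 852 - 242 = 610.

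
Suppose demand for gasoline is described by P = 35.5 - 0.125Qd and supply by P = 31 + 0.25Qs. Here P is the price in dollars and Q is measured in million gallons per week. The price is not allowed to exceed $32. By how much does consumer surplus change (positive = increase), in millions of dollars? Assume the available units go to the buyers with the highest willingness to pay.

4

Rearranging demand gives Qd = 284 - 8P; rearranging supply gives Qs = 4P - 124. Without the control the market clears where 284 - 8P = 4P - 124, i.e. P* = 34 and Q* = 12.
Because the ceiling (32) lies below the market-clearing price, it is binding.
At P = 32: Qd = 284 - 8·32 = 28 and Qs = 4·32 - 124 = 4.
Consumer surplus without the control is ½ · (35.5 - 34) · 12 = 9.
With the ceiling, 4 units are sold at 32 (assume they go to the highest-value buyers). The demand price at Q = 4 is 35, so CS = ½ · [(35.5 - 32) + (35 - 32)] · 4 = 13.
Change in consumer surplus = 13 - 9 = 4.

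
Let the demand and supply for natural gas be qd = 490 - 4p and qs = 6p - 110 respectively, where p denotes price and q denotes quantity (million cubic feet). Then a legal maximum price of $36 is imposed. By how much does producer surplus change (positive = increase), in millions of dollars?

-4272

In a free market, 490 - 4p = 6p - 110 gives the equilibrium p* = 60, q* = 250.
Because the ceiling (36) lies below the market-clearing price, it is binding.
At p = 36: qd = 490 - 4·36 = 346 and qs = 6·36 - 110 = 106.
Producer surplus without the control is ½ · (60 - 55/3) · 250 = 15625/3.
With the ceiling, producers sell 106 units at 36, so PS = ½ · (36 - 55/3) · 106 = 2809/3.
Change in producer surplus = 2809/3 - 15625/3 = -4272.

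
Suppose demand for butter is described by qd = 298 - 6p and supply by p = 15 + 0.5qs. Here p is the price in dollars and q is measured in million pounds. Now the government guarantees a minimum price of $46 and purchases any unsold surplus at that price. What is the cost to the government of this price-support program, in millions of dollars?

1840

Rearranging supply gives qs = 2p - 30. Equilibrium: 298 - 6p = 2p - 30, so 328 = 8p and p* = 41, q* = 52.
The floor of 46 is above the equilibrium price 41, so it binds.
At p = 46: qd = 298 - 6·46 = 22 and qs = 2·46 - 30 = 62.
Surplus = qs - qd = 40.
Government expenditure = surplus × support price = 40 × 46 = 1840.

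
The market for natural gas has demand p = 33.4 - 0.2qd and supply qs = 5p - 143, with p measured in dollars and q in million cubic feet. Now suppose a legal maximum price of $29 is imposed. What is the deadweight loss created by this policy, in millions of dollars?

20

Rearranging demand gives qd = 167 - 5p. Without the control the market clears where 167 - 5p = 5p - 143, i.e. p* = 31 and q* = 12.
Because the ceiling (29) lies below the market-clearing price, it is binding.
At p = 29: qd = 167 - 5·29 = 22 and qs = 5·29 - 143 = 2.
Quantity traded falls to 2. At q = 2 the demand price is (167 - 2)/5 = 33 and the supply price is (143 + 2)/5 = 29.
Deadweight loss = ½ · (33 - 29) · (12 - 2) = ½ · 4 · 10 = 20.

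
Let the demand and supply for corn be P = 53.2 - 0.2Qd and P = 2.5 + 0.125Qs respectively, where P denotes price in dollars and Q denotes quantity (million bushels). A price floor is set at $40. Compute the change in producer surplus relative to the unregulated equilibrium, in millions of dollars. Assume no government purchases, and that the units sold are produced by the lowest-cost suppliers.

Rearranging demand gives Qd = 266 - 5P; rearranging supply gives Qs = 8P - 20. In a free market, 266 - 5P = 8P - 20 gives the equilibrium P* = 22, Q* = 156.
Since 40 > 22, the floor is binding.
At P = 40: Qd = 266 - 5·40 = 66 and Qs = 8·40 - 20 = 300.
Producer surplus without the control is ½ · (22 - 2.5) · 156 = 1521.
With the floor, 66 units are sold at 40. The supply price at Q = 66 is 10.75, so PS = ½ · [(40 - 2.5) + (40 - 10.75)] · 66 = 2202.75.
Change in producer surplus = 2202.75 - 1521 = 681.75.

681.75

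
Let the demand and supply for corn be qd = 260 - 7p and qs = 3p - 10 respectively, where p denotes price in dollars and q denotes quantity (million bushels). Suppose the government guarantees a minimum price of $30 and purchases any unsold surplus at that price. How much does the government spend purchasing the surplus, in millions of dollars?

Setting quantity demanded equal to quantity supplied, 260 - 7p = 3p - 10, gives p* = 27 and q* = 71.
Because the floor (30) lies above the market-clearing price, it is binding.
At p = 30: qd = 260 - 7·30 = 50 and qs = 3·30 - 10 = 80.
Surplus = qs - qd = 30.
Government expenditure = surplus × support price = 30 × 30 = 900.

900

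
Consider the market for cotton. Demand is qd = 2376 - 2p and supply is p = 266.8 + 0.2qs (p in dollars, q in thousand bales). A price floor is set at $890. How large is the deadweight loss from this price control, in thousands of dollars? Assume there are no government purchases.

Rearranging supply gives qs = 5p - 1334. Equilibrium: 2376 - 2p = 5p - 1334, so 3710 = 7p and p* = 530, q* = 1316.
Because the floor (890) lies above the market-clearing price, it is binding.
At p = 890: qd = 2376 - 2·890 = 596 and qs = 5·890 - 1334 = 3116.
Quantity traded falls to 596. At q = 596 the demand price is (2376 - 596)/2 = 890 and the supply price is (1334 + 596)/5 = 386.
Deadweight loss = ½ · (890 - 386) · (1316 - 596) = ½ · 504 · 720 = 181440.

181440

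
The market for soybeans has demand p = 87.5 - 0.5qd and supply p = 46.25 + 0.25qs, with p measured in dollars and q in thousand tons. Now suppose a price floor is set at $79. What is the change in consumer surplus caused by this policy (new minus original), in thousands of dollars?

Rearranging demand gives qd = 175 - 2p; rearranging supply gives qs = 4p - 185. Setting quantity demanded equal to quantity supplied, 175 - 2p = 4p - 185, gives p* = 60 and q* = 55.
Because the floor (79) lies above the market-clearing price, it is binding.
At p = 79: qd = 175 - 2·79 = 17 and qs = 4·79 - 185 = 131.
Consumer surplus without the control is ½ · (87.5 - 60) · 55 = 756.25.
With the floor, consumers buy 17 units at 79, so CS = ½ · (87.5 - 79) · 17 = 72.25.
Change in consumer surplus = 72.25 - 756.25 = -684.

-684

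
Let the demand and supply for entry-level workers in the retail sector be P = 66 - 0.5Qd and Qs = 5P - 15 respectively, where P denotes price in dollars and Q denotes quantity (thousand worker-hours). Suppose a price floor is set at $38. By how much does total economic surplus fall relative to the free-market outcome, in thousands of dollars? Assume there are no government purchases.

404.6

Rearranging demand gives Qd = 132 - 2P. Setting quantity demanded equal to quantity supplied, 132 - 2P = 5P - 15, gives P* = 21 and Q* = 90.
Because the floor (38) lies above the market-clearing price, it is binding.
At P = 38: Qd = 132 - 2·38 = 56 and Qs = 5·38 - 15 = 175.
Quantity traded falls to 56. At Q = 56 the demand price is (132 - 56)/2 = 38 and the supply price is (15 + 56)/5 = 14.2.
Deadweight loss = ½ · (38 - 14.2) · (90 - 56) = ½ · 23.8 · 34 = 404.6.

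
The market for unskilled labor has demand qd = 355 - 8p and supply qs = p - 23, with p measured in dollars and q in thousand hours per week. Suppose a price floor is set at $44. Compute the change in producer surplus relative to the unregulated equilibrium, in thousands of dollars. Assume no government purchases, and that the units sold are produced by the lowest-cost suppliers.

-122

Without the control the market clears where 355 - 8p = p - 23, i.e. p* = 42 and q* = 19.
The floor of 44 is above the equilibrium price 42, so it binds.
At p = 44: qd = 355 - 8·44 = 3 and qs = 44 - 23 = 21.
Producer surplus without the control is ½ · (42 - 23) · 19 = 180.5.
With the floor, 3 units are sold at 44. The supply price at q = 3 is 26, so PS = ½ · [(44 - 23) + (44 - 26)] · 3 = 58.5.
Change in producer surplus = 58.5 - 180.5 = -122.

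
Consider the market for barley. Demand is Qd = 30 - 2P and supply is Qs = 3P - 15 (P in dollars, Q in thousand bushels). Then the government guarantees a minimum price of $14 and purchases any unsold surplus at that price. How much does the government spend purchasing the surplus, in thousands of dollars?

In a free market, 30 - 2P = 3P - 15 gives the equilibrium P* = 9, Q* = 12.
Since 14 > 9, the floor is binding.
At P = 14: Qd = 30 - 2·14 = 2 and Qs = 3·14 - 15 = 27.
Surplus = Qs - Qd = 25.
Government expenditure = surplus × support price = 25 × 14 = 350.

350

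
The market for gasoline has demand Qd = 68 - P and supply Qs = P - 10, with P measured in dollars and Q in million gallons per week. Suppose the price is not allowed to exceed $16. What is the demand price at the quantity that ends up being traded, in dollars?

62

In a free market, 68 - P = P - 10 gives the equilibrium P* = 39, Q* = 29.
The ceiling of 16 is below the equilibrium price 39, so it binds.
At P = 16: Qd = 68 - 16 = 52 and Qs = 16 - 10 = 6.
Only 6 units reach the market. On the demand curve, the marginal buyer's willingness to pay at Q = 6 is (68 - 6) = 62.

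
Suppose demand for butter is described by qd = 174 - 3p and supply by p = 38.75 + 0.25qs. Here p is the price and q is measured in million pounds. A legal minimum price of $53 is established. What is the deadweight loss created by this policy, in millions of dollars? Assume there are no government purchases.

94.5

Rearranging supply gives qs = 4p - 155. In a free market, 174 - 3p = 4p - 155 gives the equilibrium p* = 47, q* = 33.
Since 53 > 47, the floor is binding.
At p = 53: qd = 174 - 3·53 = 15 and qs = 4·53 - 155 = 57.
Quantity traded falls to 15. At q = 15 the demand price is (174 - 15)/3 = 53 and the supply price is (155 + 15)/4 = 42.5.
Deadweight loss = ½ · (53 - 42.5) · (33 - 15) = ½ · 10.5 · 18 = 94.5.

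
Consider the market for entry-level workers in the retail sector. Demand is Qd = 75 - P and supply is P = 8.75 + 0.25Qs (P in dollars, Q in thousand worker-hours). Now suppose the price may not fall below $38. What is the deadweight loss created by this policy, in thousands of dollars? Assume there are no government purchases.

160

Rearranging supply gives Qs = 4P - 35. In a free market, 75 - P = 4P - 35 gives the equilibrium P* = 22, Q* = 53.
The floor of 38 is above the equilibrium price 22, so it binds.
At P = 38: Qd = 75 - 38 = 37 and Qs = 4·38 - 35 = 117.
Quantity traded falls to 37. At Q = 37 the demand price is 75 - 37 = 38 and the supply price is (35 + 37)/4 = 18.
Deadweight loss = ½ · (38 - 18) · (53 - 37) = ½ · 20 · 16 = 160.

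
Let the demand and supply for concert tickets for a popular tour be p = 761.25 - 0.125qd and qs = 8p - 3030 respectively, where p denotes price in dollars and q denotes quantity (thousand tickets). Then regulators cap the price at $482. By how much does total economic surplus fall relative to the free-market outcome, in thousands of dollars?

61952

Rearranging demand gives qd = 6090 - 8p. Without the control the market clears where 6090 - 8p = 8p - 3030, i.e. p* = 570 and q* = 1530.
The ceiling of 482 is below the equilibrium price 570, so it binds.
At p = 482: qd = 6090 - 8·482 = 2234 and qs = 8·482 - 3030 = 826.
Quantity traded falls to 826. At q = 826 the demand price is (6090 - 826)/8 = 658 and the supply price is (3030 + 826)/8 = 482.
Deadweight loss = ½ · (658 - 482) · (1530 - 826) = ½ · 176 · 704 = 61952.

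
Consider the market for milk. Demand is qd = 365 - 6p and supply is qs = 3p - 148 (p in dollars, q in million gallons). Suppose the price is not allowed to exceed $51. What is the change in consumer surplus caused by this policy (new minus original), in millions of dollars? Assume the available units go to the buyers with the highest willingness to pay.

3

Setting quantity demanded equal to quantity supplied, 365 - 6p = 3p - 148, gives p* = 57 and q* = 23.
The ceiling of 51 is below the equilibrium price 57, so it binds.
At p = 51: qd = 365 - 6·51 = 59 and qs = 3·51 - 148 = 5.
Consumer surplus without the control is ½ · (365/6 - 57) · 23 = 529/12.
With the ceiling, 5 units are sold at 51 (assume they go to the highest-value buyers). The demand price at q = 5 is 60, so CS = ½ · [(365/6 - 51) + (60 - 51)] · 5 = 565/12.
Change in consumer surplus = 565/12 - 529/12 = 3.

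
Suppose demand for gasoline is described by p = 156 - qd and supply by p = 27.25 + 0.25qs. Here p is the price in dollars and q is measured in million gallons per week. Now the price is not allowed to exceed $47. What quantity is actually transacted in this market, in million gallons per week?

79

Rearranging demand gives qd = 156 - p; rearranging supply gives qs = 4p - 109. Setting quantity demanded equal to quantity supplied, 156 - p = 4p - 109, gives p* = 53 and q* = 103.
Because the ceiling (47) lies below the market-clearing price, it is binding.
At p = 47: qd = 156 - 47 = 109 and qs = 4·47 - 109 = 79.
The quantity actually transacted is the short side, supply: 79.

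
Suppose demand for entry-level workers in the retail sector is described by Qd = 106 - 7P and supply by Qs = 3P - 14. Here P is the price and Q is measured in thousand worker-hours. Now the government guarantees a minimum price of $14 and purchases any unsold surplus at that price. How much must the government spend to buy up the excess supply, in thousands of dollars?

280

Equilibrium: 106 - 7P = 3P - 14, so 120 = 10P and P* = 12, Q* = 22.
Because the floor (14) lies above the market-clearing price, it is binding.
At P = 14: Qd = 106 - 7·14 = 8 and Qs = 3·14 - 14 = 28.
Surplus = Qs - Qd = 20.
Government expenditure = surplus × support price = 20 × 14 = 280.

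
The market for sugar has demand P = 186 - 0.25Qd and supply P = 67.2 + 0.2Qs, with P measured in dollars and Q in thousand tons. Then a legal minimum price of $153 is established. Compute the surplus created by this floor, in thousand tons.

Rearranging demand gives Qd = 744 - 4P; rearranging supply gives Qs = 5P - 336. Equilibrium: 744 - 4P = 5P - 336, so 1080 = 9P and P* = 120, Q* = 264.
Since 153 > 120, the floor is binding.
At P = 153: Qd = 744 - 4·153 = 132 and Qs = 5·153 - 336 = 429.
Surplus = Qs - Qd = 429 - 132 = 297.

297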